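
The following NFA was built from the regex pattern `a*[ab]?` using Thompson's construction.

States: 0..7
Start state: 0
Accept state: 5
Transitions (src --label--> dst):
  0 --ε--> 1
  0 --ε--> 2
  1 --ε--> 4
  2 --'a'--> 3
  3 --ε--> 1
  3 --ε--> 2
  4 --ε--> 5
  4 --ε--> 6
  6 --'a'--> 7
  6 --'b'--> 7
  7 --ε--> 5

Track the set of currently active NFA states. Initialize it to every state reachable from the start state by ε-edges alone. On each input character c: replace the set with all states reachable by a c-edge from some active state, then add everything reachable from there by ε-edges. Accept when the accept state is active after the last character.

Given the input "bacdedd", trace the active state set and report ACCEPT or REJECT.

S₀ = ε-closure({0}) = {0,1,2,4,5,6}
'b' @ 1: {5,7}  ✓accept
'a' @ 2: {}  — no active states
rest 'cdedd' ignored (set empty)
final: {}; accept 5 not in set

Answer: REJECT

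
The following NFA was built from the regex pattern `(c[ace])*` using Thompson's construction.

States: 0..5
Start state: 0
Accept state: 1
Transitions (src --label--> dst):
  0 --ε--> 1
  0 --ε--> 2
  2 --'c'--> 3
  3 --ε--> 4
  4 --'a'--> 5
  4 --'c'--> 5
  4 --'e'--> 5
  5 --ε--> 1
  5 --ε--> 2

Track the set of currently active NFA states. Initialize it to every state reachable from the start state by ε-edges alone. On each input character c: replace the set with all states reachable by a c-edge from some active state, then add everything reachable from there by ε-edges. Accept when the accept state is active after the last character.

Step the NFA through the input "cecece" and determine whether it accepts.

start: ε-closure({0}) = {0,1,2}
'c' @ 1: {3,4}
'e' @ 2: {1,2,5}  (accept∈set)
'c' @ 3: {3,4}
'e' @ 4: {1,2,5}  (accept∈set)
'c' @ 5: {3,4}
'e' @ 6: {1,2,5}  (accept∈set)
after full input: {1,2,5}  (accept=1 in)

Answer: ACCEPT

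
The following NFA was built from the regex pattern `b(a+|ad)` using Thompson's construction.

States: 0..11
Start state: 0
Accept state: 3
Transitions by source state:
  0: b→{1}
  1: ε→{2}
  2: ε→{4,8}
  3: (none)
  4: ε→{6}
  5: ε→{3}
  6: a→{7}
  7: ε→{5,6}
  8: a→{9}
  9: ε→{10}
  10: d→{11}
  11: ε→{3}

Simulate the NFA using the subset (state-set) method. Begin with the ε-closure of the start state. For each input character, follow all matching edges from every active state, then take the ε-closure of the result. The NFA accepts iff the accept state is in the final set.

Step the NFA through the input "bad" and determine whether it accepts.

Answer: ACCEPT

Steps:
start: ε-closure({0}) = {0}
'b' @ 1: {1,2,4,6,8}
'a' @ 2: {3,5,6,7,9,10}  ✓accept
'd' @ 3: {3,11}  ✓accept
end set {3,11} — state 3 in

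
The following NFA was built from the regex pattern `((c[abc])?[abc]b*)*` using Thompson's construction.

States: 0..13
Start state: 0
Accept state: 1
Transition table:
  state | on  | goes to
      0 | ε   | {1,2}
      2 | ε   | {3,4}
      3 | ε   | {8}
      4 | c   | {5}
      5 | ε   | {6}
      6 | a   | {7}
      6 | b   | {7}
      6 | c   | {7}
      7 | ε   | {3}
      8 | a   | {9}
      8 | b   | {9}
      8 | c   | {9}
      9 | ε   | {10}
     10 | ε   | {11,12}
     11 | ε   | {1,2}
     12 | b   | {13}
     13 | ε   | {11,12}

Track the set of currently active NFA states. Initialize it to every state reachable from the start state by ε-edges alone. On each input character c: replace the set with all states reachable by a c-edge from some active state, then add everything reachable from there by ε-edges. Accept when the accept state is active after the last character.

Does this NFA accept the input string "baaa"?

Answer: ACCEPT

Trace:
start: ε-closure({0}) = {0,1,2,3,4,8}
'b' @ 1: {1,2,3,4,8,9,10,11,12}  [accepting]
'a' @ 2: {1,2,3,4,8,9,10,11,12}  [accepting]
'a' @ 3: {1,2,3,4,8,9,10,11,12}  [accepting]
'a' @ 4: {1,2,3,4,8,9,10,11,12}  [accepting]
final: {1,2,3,4,8,9,10,11,12}; accept 1 in set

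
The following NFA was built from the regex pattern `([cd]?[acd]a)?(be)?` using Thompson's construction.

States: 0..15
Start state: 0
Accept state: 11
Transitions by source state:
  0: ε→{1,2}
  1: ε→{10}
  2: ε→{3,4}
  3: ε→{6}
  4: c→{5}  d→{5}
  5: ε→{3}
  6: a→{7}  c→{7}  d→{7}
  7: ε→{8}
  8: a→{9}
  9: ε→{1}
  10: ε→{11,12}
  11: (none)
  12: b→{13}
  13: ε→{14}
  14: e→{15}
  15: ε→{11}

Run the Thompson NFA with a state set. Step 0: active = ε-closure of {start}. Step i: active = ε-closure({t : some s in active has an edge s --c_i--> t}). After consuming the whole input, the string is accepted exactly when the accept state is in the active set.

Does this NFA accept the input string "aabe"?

Answer: ACCEPT

Steps:
start: ε-closure({0}) = {0,1,2,3,4,6,10,11,12}
'a' @ 1: {7,8}
'a' @ 2: {1,9,10,11,12}  [accepting]
'b' @ 3: {13,14}
'e' @ 4: {11,15}  [accepting]
after full input: {11,15}  (accept=11 in)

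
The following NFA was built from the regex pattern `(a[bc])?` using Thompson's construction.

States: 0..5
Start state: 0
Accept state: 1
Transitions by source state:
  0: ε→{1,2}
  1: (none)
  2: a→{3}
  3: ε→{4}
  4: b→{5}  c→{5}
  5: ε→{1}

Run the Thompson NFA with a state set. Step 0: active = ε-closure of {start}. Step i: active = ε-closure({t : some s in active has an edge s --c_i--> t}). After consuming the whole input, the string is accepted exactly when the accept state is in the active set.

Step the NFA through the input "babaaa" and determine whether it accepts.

Answer: REJECT

Trace:
start: ε-closure({0}) = {0,1,2}
'b' @ 1: {}  — no active states
rest 'abaaa' ignored (set empty)
after full input: {}  (accept=1 not in)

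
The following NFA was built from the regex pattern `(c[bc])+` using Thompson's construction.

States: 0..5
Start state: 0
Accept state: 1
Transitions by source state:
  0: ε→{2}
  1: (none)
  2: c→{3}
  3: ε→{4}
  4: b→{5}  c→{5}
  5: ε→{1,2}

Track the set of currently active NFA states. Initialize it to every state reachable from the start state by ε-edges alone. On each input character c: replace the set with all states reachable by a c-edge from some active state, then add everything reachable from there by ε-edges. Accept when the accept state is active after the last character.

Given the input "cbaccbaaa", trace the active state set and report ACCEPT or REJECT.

Answer: REJECT

Trace:
initial (ε-close {0}): {0,2}
'c' @ 1: {3,4}
'b' @ 2: {1,2,5}  ✓accept
'a' @ 3: {}  — dead — no transitions
rest 'ccbaaa' ignored (set empty)
after full input: {}  (accept=1 not in)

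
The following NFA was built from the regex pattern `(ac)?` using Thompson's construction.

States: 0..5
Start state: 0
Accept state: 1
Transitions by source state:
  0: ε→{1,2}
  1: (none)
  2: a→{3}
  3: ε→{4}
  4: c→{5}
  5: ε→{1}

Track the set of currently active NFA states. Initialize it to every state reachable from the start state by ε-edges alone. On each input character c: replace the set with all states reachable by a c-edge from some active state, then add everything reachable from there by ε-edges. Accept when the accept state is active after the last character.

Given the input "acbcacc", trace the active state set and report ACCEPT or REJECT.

initial (ε-close {0}): {0,1,2}
'a' @ 1: {3,4}
'c' @ 2: {1,5}  [accepting]
'b' @ 3: {}  — dead — no transitions
rest 'cacc' ignored (set empty)
end set {} — state 1 not in

Answer: REJECT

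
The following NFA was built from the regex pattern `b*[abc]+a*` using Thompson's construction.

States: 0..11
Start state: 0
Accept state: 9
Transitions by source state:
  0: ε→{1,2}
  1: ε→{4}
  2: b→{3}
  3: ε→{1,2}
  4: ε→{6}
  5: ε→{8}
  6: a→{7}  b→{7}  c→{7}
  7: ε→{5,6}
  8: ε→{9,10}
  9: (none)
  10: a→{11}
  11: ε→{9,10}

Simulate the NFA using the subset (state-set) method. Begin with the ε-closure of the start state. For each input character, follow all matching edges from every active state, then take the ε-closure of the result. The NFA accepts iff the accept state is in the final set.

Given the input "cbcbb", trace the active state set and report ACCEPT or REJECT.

Answer: ACCEPT

Derivation:
start: ε-closure({0}) = {0,1,2,4,6}
'c' @ 1: {5,6,7,8,9,10}  ✓accept
'b' @ 2: {5,6,7,8,9,10}  ✓accept
'c' @ 3: {5,6,7,8,9,10}  ✓accept
'b' @ 4: {5,6,7,8,9,10}  ✓accept
'b' @ 5: {5,6,7,8,9,10}  ✓accept
final: {5,6,7,8,9,10}; accept 9 in set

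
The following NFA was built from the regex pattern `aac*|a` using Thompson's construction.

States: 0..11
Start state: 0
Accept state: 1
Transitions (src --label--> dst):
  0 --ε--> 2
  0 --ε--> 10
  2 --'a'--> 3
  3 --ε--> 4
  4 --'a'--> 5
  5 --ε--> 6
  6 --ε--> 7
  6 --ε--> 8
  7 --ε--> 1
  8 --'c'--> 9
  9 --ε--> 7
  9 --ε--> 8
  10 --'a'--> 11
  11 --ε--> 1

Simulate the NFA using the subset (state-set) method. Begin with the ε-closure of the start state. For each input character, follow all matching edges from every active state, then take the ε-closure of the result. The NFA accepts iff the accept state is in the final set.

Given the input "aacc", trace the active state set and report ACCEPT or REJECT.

Answer: ACCEPT

Trace:
start: ε-closure({0}) = {0,2,10}
'a' @ 1: {1,3,4,11}  (accept∈set)
'a' @ 2: {1,5,6,7,8}  (accept∈set)
'c' @ 3: {1,7,8,9}  (accept∈set)
'c' @ 4: {1,7,8,9}  (accept∈set)
end set {1,7,8,9} — state 1 in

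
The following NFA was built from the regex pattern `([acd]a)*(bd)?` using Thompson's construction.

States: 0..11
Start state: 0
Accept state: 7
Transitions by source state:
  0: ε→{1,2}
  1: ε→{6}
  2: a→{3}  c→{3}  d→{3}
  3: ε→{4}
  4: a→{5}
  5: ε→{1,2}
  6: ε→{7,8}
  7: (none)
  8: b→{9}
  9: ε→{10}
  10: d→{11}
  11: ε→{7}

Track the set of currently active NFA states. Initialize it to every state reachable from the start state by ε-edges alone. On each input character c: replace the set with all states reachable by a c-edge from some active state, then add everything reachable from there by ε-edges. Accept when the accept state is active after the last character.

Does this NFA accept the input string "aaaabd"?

Answer: ACCEPT

Derivation:
S₀ = ε-closure({0}) = {0,1,2,6,7,8}
'a' @ 1: {3,4}
'a' @ 2: {1,2,5,6,7,8}  ✓accept
'a' @ 3: {3,4}
'a' @ 4: {1,2,5,6,7,8}  ✓accept
'b' @ 5: {9,10}
'd' @ 6: {7,11}  ✓accept
final: {7,11}; accept 7 in set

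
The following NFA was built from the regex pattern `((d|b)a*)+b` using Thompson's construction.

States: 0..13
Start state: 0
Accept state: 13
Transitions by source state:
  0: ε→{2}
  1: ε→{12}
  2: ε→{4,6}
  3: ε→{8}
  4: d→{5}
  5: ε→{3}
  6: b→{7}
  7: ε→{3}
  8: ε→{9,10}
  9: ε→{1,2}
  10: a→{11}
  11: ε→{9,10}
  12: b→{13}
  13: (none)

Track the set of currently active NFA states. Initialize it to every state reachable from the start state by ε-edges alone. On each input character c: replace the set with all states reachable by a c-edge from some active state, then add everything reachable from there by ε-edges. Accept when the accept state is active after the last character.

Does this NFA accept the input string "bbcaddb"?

Answer: REJECT

Trace:
start: ε-closure({0}) = {0,2,4,6}
'b' @ 1: {1,2,3,4,6,7,8,9,10,12}
'b' @ 2: {1,2,3,4,6,7,8,9,10,12,13}  (accept∈set)
'c' @ 3: {}  — dead — no transitions
rest 'addb' ignored (set empty)
end set {} — state 13 not in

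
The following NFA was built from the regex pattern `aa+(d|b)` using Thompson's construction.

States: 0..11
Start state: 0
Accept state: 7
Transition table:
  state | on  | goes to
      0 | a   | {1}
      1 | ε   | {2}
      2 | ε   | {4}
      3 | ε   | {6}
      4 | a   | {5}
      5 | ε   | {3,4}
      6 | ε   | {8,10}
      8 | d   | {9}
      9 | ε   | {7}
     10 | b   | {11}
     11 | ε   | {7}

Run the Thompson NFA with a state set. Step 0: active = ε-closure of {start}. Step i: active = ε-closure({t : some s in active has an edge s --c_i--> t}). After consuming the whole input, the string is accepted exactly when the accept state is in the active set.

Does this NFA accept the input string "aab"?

initial (ε-close {0}): {0}
'a' @ 1: {1,2,4}
'a' @ 2: {3,4,5,6,8,10}
'b' @ 3: {7,11}  (accept∈set)
final: {7,11}; accept 7 in set

Answer: ACCEPT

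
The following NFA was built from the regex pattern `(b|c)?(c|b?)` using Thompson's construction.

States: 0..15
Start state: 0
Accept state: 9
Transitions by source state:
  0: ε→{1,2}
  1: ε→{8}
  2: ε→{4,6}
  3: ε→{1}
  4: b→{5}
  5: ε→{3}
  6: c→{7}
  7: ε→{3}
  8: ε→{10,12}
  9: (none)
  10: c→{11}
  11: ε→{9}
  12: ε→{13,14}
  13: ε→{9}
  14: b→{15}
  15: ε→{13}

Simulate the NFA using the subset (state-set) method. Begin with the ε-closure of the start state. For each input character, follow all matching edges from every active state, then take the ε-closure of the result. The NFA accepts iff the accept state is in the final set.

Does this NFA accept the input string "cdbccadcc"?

Answer: REJECT

Derivation:
initial (ε-close {0}): {0,1,2,4,6,8,9,10,12,13,14}
'c' @ 1: {1,3,7,8,9,10,11,12,13,14}  ✓accept
'd' @ 2: {}  — state set empty
rest 'bccadcc' ignored (set empty)
end set {} — state 9 not in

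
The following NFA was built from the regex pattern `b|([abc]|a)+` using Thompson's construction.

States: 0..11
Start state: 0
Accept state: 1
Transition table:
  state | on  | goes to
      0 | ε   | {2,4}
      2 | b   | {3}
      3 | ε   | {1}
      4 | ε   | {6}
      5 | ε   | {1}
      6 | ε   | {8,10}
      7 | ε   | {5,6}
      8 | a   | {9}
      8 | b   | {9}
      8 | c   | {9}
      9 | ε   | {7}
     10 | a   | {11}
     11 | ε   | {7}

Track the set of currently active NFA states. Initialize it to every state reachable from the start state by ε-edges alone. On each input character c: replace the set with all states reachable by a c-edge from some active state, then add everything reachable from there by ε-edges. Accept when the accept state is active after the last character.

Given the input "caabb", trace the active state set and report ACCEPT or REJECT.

Answer: ACCEPT

Steps:
start: ε-closure({0}) = {0,2,4,6,8,10}
'c' @ 1: {1,5,6,7,8,9,10}  ✓accept
'a' @ 2: {1,5,6,7,8,9,10,11}  ✓accept
'a' @ 3: {1,5,6,7,8,9,10,11}  ✓accept
'b' @ 4: {1,5,6,7,8,9,10}  ✓accept
'b' @ 5: {1,5,6,7,8,9,10}  ✓accept
final: {1,5,6,7,8,9,10}; accept 1 in set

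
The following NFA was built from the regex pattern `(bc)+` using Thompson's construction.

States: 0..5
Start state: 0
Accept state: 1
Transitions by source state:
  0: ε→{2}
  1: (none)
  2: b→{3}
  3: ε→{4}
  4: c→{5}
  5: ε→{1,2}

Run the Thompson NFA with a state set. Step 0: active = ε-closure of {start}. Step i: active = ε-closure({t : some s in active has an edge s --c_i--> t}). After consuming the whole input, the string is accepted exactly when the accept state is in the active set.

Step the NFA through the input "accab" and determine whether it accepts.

start: ε-closure({0}) = {0,2}
'a' @ 1: {}  — dead — no transitions
rest 'ccab' ignored (set empty)
final: {}; accept 1 not in set

Answer: REJECT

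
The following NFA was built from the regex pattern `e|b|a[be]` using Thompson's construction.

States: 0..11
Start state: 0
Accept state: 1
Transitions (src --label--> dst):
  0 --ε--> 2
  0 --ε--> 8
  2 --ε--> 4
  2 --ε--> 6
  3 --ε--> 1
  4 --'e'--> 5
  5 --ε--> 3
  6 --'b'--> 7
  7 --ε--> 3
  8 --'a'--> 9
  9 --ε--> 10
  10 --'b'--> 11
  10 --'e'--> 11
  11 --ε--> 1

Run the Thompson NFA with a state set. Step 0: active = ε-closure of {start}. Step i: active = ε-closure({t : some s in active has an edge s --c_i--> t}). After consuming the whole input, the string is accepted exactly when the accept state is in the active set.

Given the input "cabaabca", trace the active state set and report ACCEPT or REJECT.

S₀ = ε-closure({0}) = {0,2,4,6,8}
'c' @ 1: {}  — state set empty
rest 'abaabca' ignored (set empty)
final: {}; accept 1 not in set

Answer: REJECT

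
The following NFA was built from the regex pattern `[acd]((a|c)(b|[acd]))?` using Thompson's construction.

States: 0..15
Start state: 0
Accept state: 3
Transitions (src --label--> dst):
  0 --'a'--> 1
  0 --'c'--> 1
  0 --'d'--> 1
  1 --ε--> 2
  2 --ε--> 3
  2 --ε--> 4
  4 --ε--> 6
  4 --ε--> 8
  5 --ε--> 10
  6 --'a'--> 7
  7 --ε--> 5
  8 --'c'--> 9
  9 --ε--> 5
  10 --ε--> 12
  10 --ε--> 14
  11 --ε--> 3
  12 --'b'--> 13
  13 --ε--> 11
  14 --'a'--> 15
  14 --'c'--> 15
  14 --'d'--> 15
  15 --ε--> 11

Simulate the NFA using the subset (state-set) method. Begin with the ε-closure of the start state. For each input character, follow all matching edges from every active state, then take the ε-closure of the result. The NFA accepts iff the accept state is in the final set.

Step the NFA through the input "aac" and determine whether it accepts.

Answer: ACCEPT

Steps:
start: ε-closure({0}) = {0}
'a' @ 1: {1,2,3,4,6,8}  (accept∈set)
'a' @ 2: {5,7,10,12,14}
'c' @ 3: {3,11,15}  (accept∈set)
final: {3,11,15}; accept 3 in set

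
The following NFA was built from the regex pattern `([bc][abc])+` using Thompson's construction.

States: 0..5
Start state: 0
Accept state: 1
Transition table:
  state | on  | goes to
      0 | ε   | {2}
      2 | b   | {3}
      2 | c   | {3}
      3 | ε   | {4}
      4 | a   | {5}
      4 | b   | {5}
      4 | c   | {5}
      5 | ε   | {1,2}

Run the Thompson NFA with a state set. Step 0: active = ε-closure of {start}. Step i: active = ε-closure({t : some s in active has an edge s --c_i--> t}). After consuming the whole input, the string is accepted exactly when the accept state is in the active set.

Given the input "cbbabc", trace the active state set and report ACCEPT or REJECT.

initial (ε-close {0}): {0,2}
'c' @ 1: {3,4}
'b' @ 2: {1,2,5}  ✓accept
'b' @ 3: {3,4}
'a' @ 4: {1,2,5}  ✓accept
'b' @ 5: {3,4}
'c' @ 6: {1,2,5}  ✓accept
end set {1,2,5} — state 1 in

Answer: ACCEPT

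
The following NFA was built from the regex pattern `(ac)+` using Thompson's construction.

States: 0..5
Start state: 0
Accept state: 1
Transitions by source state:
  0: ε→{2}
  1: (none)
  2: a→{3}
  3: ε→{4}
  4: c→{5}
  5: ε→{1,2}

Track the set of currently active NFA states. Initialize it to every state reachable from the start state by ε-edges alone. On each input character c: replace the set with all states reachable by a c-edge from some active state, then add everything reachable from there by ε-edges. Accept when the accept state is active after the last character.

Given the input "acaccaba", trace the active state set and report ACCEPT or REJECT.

Answer: REJECT

Derivation:
initial (ε-close {0}): {0,2}
'a' @ 1: {3,4}
'c' @ 2: {1,2,5}  ✓accept
'a' @ 3: {3,4}
'c' @ 4: {1,2,5}  ✓accept
'c' @ 5: {}  — dead — no transitions
rest 'aba' ignored (set empty)
end set {} — state 1 not in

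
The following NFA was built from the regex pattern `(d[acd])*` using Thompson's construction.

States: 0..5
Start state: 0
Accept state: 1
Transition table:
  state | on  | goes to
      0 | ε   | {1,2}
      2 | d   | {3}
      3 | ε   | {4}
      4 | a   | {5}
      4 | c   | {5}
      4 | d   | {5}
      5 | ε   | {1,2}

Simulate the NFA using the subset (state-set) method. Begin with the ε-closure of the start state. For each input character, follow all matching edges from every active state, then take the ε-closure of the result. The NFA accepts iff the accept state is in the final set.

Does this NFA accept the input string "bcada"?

Answer: REJECT

Steps:
initial (ε-close {0}): {0,1,2}
'b' @ 1: {}  — state set empty
rest 'cada' ignored (set empty)
after full input: {}  (accept=1 not in)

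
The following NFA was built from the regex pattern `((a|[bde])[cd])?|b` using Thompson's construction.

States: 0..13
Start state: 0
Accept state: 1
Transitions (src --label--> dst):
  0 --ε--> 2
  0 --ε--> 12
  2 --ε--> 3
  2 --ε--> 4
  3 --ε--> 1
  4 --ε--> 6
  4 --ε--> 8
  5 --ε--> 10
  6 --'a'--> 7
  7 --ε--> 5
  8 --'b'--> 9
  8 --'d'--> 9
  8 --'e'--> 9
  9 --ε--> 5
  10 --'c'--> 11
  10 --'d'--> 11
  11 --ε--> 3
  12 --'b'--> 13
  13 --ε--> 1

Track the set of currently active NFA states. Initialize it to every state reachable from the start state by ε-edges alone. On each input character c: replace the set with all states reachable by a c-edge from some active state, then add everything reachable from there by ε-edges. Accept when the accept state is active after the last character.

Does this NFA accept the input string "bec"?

initial (ε-close {0}): {0,1,2,3,4,6,8,12}
'b' @ 1: {1,5,9,10,13}  [accepting]
'e' @ 2: {}  — no active states
rest 'c' ignored (set empty)
end set {} — state 1 not in

Answer: REJECT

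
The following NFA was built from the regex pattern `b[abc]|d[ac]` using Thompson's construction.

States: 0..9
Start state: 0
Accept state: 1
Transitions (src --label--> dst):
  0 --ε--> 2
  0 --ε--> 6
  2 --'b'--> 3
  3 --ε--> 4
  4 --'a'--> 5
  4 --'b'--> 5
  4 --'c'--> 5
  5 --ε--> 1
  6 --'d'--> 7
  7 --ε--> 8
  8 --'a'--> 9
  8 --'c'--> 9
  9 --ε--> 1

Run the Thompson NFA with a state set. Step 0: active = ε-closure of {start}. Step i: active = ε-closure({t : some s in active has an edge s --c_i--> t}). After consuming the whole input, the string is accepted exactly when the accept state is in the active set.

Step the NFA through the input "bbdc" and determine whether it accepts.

Answer: REJECT

Steps:
S₀ = ε-closure({0}) = {0,2,6}
'b' @ 1: {3,4}
'b' @ 2: {1,5}  ✓accept
'd' @ 3: {}  — dead — no transitions
rest 'c' ignored (set empty)
final: {}; accept 1 not in set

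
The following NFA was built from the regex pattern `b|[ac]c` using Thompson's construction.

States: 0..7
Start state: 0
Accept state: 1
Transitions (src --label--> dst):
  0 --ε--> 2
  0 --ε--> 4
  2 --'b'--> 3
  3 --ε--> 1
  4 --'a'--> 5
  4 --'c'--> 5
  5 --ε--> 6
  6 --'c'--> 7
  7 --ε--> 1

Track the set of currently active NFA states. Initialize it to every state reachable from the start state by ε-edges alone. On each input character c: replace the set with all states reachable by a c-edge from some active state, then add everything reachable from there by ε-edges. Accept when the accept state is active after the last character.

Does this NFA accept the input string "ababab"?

Answer: REJECT

Trace:
S₀ = ε-closure({0}) = {0,2,4}
'a' @ 1: {5,6}
'b' @ 2: {}  — no active states
rest 'abab' ignored (set empty)
final: {}; accept 1 not in set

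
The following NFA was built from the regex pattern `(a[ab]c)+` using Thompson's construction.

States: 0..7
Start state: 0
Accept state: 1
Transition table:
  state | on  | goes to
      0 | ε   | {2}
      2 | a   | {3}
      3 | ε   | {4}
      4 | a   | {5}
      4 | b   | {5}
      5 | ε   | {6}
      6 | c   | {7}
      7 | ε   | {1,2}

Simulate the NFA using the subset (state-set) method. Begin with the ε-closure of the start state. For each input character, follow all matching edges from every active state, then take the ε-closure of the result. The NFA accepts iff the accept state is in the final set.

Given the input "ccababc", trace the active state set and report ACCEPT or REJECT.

Answer: REJECT

Steps:
start: ε-closure({0}) = {0,2}
'c' @ 1: {}  — no active states
rest 'cababc' ignored (set empty)
end set {} — state 1 not in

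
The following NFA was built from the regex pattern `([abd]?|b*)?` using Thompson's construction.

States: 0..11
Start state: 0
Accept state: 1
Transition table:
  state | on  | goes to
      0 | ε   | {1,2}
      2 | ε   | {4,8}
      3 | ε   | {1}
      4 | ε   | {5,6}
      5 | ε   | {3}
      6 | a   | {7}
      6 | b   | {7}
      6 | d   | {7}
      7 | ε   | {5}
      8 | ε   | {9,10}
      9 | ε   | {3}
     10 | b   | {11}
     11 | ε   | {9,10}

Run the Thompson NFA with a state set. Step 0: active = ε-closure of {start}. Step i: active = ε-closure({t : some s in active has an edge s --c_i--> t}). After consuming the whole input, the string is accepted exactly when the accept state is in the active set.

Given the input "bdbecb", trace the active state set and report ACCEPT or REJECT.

S₀ = ε-closure({0}) = {0,1,2,3,4,5,6,8,9,10}
'b' @ 1: {1,3,5,7,9,10,11}  [accepting]
'd' @ 2: {}  — dead — no transitions
rest 'becb' ignored (set empty)
final: {}; accept 1 not in set

Answer: REJECT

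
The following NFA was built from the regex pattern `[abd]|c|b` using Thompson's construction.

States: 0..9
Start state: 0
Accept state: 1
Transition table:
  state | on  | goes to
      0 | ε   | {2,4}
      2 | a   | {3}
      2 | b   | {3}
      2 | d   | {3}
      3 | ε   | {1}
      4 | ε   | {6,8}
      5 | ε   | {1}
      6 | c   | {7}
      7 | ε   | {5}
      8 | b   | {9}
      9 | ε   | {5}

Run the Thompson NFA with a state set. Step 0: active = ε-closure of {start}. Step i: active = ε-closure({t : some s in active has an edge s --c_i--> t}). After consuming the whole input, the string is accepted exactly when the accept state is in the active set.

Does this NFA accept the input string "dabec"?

Answer: REJECT

Derivation:
initial (ε-close {0}): {0,2,4,6,8}
'd' @ 1: {1,3}  ✓accept
'a' @ 2: {}  — state set empty
rest 'bec' ignored (set empty)
after full input: {}  (accept=1 not in)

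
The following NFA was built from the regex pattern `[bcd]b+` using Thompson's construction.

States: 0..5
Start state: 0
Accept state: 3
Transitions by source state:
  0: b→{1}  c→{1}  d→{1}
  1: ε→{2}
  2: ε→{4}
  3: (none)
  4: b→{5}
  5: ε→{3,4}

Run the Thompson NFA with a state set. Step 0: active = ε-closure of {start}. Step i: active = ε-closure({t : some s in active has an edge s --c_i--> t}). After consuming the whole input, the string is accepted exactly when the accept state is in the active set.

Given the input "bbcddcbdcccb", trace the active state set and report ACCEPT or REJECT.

start: ε-closure({0}) = {0}
'b' @ 1: {1,2,4}
'b' @ 2: {3,4,5}  ✓accept
'c' @ 3: {}  — dead — no transitions
rest 'ddcbdcccb' ignored (set empty)
after full input: {}  (accept=3 not in)

Answer: REJECT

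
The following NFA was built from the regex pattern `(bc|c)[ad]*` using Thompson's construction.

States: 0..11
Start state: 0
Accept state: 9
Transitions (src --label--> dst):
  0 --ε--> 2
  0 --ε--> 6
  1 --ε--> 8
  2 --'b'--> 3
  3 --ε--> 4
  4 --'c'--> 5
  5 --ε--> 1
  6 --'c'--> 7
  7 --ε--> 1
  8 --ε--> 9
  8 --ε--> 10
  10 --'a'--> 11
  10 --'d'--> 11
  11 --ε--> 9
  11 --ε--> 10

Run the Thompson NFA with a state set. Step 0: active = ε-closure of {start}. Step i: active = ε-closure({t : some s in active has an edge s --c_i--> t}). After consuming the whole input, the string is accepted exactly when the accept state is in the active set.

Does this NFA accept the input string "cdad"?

S₀ = ε-closure({0}) = {0,2,6}
'c' @ 1: {1,7,8,9,10}  ✓accept
'd' @ 2: {9,10,11}  ✓accept
'a' @ 3: {9,10,11}  ✓accept
'd' @ 4: {9,10,11}  ✓accept
end set {9,10,11} — state 9 in

Answer: ACCEPT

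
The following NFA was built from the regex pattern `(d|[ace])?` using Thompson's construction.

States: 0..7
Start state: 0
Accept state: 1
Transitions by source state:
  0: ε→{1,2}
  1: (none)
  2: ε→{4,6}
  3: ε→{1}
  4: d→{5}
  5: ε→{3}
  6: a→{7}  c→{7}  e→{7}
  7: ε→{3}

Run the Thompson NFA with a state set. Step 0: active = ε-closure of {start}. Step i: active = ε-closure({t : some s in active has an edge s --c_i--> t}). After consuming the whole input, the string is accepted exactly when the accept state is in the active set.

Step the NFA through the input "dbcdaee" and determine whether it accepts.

S₀ = ε-closure({0}) = {0,1,2,4,6}
'd' @ 1: {1,3,5}  ✓accept
'b' @ 2: {}  — no active states
rest 'cdaee' ignored (set empty)
final: {}; accept 1 not in set

Answer: REJECT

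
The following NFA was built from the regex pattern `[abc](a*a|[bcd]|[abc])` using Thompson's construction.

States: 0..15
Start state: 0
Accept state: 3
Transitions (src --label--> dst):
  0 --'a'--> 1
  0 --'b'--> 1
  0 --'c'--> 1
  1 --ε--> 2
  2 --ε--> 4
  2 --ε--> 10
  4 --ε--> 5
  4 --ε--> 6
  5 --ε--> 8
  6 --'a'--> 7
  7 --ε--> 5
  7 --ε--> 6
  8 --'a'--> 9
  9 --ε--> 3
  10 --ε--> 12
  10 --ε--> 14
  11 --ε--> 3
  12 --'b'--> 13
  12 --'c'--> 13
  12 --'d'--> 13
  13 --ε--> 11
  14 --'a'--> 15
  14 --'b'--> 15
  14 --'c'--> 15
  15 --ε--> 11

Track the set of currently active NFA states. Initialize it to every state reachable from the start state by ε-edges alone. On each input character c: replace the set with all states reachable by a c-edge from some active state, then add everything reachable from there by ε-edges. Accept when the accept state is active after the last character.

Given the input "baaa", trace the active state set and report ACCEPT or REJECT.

start: ε-closure({0}) = {0}
'b' @ 1: {1,2,4,5,6,8,10,12,14}
'a' @ 2: {3,5,6,7,8,9,11,15}  (accept∈set)
'a' @ 3: {3,5,6,7,8,9}  (accept∈set)
'a' @ 4: {3,5,6,7,8,9}  (accept∈set)
end set {3,5,6,7,8,9} — state 3 in

Answer: ACCEPT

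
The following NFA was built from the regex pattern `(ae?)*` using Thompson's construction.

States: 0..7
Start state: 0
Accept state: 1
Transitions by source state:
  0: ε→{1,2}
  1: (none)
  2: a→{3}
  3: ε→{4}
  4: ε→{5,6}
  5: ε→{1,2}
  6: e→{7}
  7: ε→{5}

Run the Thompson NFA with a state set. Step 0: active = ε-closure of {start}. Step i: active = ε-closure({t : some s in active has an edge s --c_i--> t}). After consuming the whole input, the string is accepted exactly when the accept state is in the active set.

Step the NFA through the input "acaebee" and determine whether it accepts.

Answer: REJECT

Trace:
initial (ε-close {0}): {0,1,2}
'a' @ 1: {1,2,3,4,5,6}  (accept∈set)
'c' @ 2: {}  — state set empty
rest 'aebee' ignored (set empty)
end set {} — state 1 not in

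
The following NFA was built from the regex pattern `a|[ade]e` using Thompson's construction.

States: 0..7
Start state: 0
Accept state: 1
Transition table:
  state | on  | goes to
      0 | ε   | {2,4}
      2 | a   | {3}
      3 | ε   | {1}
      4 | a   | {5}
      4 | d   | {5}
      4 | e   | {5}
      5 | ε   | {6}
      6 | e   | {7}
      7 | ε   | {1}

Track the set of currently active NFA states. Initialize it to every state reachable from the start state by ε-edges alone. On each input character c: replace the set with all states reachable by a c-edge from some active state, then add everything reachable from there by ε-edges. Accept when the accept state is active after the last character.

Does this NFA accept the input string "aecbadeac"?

initial (ε-close {0}): {0,2,4}
'a' @ 1: {1,3,5,6}  ✓accept
'e' @ 2: {1,7}  ✓accept
'c' @ 3: {}  — no active states
rest 'badeac' ignored (set empty)
after full input: {}  (accept=1 not in)

Answer: REJECT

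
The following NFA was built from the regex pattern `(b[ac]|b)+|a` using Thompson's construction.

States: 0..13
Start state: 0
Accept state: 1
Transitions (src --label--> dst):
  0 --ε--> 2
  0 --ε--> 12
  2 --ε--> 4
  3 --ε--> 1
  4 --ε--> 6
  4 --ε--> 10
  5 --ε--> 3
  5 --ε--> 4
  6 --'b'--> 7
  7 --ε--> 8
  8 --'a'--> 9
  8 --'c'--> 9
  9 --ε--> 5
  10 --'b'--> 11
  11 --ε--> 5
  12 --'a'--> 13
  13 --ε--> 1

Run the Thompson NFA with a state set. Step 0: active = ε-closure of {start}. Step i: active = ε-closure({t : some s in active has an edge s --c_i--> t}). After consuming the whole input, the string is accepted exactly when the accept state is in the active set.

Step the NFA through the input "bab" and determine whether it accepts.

S₀ = ε-closure({0}) = {0,2,4,6,10,12}
'b' @ 1: {1,3,4,5,6,7,8,10,11}  (accept∈set)
'a' @ 2: {1,3,4,5,6,9,10}  (accept∈set)
'b' @ 3: {1,3,4,5,6,7,8,10,11}  (accept∈set)
final: {1,3,4,5,6,7,8,10,11}; accept 1 in set

Answer: ACCEPT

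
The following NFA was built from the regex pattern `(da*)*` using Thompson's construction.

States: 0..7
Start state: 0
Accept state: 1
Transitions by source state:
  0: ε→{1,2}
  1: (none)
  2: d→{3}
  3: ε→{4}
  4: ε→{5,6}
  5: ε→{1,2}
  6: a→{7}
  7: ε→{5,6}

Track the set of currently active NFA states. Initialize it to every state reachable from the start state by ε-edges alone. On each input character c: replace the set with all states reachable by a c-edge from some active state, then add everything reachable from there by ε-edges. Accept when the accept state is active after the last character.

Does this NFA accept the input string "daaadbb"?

S₀ = ε-closure({0}) = {0,1,2}
'd' @ 1: {1,2,3,4,5,6}  ✓accept
'a' @ 2: {1,2,5,6,7}  ✓accept
'a' @ 3: {1,2,5,6,7}  ✓accept
'a' @ 4: {1,2,5,6,7}  ✓accept
'd' @ 5: {1,2,3,4,5,6}  ✓accept
'b' @ 6: {}  — state set empty
rest 'b' ignored (set empty)
end set {} — state 1 not in

Answer: REJECT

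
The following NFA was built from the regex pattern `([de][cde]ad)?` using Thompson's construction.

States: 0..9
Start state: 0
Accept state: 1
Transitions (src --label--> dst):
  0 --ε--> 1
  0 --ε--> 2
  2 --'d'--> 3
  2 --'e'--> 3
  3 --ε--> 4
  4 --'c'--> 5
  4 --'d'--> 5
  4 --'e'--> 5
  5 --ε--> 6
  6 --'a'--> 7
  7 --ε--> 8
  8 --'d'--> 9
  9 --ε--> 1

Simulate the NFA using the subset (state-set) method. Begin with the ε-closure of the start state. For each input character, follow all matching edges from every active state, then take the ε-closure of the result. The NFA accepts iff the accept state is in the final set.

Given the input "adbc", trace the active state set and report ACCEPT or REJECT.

start: ε-closure({0}) = {0,1,2}
'a' @ 1: {}  — dead — no transitions
rest 'dbc' ignored (set empty)
final: {}; accept 1 not in set

Answer: REJECT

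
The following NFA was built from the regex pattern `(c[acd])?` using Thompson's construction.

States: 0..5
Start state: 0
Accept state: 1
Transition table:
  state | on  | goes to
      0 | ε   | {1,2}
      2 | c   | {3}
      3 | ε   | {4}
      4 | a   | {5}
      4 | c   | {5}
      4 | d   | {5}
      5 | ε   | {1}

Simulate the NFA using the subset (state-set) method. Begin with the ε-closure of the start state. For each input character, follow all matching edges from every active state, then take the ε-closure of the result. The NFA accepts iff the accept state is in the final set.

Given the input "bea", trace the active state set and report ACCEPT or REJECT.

initial (ε-close {0}): {0,1,2}
'b' @ 1: {}  — no active states
rest 'ea' ignored (set empty)
after full input: {}  (accept=1 not in)

Answer: REJECT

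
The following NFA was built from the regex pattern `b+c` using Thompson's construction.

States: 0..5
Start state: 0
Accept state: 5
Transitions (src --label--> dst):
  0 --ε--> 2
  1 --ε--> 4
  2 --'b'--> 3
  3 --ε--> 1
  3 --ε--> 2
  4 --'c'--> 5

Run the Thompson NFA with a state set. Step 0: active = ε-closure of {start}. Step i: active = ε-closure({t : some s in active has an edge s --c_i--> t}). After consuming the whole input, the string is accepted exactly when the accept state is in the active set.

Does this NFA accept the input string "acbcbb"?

Answer: REJECT

Steps:
start: ε-closure({0}) = {0,2}
'a' @ 1: {}  — no active states
rest 'cbcbb' ignored (set empty)
after full input: {}  (accept=5 not in)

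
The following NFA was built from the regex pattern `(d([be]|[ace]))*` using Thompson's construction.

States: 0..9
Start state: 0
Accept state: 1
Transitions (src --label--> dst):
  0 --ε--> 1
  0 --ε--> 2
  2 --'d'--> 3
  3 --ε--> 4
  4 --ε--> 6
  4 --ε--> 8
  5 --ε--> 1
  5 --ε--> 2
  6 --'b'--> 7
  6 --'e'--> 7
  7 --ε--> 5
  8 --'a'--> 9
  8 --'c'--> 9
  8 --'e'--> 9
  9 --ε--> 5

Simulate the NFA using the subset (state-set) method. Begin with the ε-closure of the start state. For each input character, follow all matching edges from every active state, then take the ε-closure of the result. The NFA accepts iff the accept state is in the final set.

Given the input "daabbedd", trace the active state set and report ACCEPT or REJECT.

Answer: REJECT

Trace:
S₀ = ε-closure({0}) = {0,1,2}
'd' @ 1: {3,4,6,8}
'a' @ 2: {1,2,5,9}  (accept∈set)
'a' @ 3: {}  — dead — no transitions
rest 'bbedd' ignored (set empty)
final: {}; accept 1 not in set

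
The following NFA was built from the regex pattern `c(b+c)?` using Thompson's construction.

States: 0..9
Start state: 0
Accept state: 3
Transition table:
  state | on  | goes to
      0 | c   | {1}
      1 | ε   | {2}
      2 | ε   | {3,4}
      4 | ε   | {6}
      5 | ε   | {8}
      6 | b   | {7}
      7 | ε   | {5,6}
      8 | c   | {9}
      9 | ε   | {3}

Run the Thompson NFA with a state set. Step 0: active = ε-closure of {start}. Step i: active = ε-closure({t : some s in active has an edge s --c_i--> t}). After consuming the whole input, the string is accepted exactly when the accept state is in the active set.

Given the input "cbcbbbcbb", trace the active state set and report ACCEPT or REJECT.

Answer: REJECT

Derivation:
start: ε-closure({0}) = {0}
'c' @ 1: {1,2,3,4,6}  [accepting]
'b' @ 2: {5,6,7,8}
'c' @ 3: {3,9}  [accepting]
'b' @ 4: {}  — no active states
rest 'bbcbb' ignored (set empty)
end set {} — state 3 not in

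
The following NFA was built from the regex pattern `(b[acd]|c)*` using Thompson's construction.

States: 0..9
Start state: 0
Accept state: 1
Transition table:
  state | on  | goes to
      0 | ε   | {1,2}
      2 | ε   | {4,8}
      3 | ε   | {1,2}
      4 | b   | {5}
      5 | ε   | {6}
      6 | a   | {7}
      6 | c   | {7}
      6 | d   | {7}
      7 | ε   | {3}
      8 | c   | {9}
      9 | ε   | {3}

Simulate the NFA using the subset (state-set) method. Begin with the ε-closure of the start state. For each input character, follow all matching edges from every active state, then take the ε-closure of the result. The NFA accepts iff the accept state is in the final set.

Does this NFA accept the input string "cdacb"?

start: ε-closure({0}) = {0,1,2,4,8}
'c' @ 1: {1,2,3,4,8,9}  [accepting]
'd' @ 2: {}  — state set empty
rest 'acb' ignored (set empty)
end set {} — state 1 not in

Answer: REJECT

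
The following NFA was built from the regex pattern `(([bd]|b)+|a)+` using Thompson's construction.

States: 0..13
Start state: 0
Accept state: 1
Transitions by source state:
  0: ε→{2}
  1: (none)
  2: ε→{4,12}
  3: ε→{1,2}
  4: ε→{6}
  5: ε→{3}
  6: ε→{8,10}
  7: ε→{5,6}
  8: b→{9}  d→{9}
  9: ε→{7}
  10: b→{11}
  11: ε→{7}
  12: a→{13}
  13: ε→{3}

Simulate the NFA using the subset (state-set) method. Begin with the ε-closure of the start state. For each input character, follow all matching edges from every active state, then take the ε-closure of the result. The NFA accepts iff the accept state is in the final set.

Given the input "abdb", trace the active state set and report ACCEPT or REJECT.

S₀ = ε-closure({0}) = {0,2,4,6,8,10,12}
'a' @ 1: {1,2,3,4,6,8,10,12,13}  ✓accept
'b' @ 2: {1,2,3,4,5,6,7,8,9,10,11,12}  ✓accept
'd' @ 3: {1,2,3,4,5,6,7,8,9,10,12}  ✓accept
'b' @ 4: {1,2,3,4,5,6,7,8,9,10,11,12}  ✓accept
final: {1,2,3,4,5,6,7,8,9,10,11,12}; accept 1 in set

Answer: ACCEPT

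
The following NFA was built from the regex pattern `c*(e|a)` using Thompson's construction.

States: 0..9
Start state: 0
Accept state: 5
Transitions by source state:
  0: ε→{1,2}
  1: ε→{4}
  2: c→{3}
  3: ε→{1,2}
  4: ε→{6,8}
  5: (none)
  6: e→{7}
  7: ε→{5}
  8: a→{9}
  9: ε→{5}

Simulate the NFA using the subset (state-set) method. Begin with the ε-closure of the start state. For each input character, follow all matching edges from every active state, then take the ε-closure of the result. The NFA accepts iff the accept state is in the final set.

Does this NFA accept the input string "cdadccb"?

S₀ = ε-closure({0}) = {0,1,2,4,6,8}
'c' @ 1: {1,2,3,4,6,8}
'd' @ 2: {}  — no active states
rest 'adccb' ignored (set empty)
after full input: {}  (accept=5 not in)

Answer: REJECT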